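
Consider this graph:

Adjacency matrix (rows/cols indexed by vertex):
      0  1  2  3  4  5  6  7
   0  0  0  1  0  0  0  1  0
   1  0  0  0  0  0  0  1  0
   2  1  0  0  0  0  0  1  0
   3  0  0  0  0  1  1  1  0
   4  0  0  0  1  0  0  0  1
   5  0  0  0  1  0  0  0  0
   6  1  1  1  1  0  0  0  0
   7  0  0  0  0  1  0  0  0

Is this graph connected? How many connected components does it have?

Checking connectivity: the graph has 1 connected component(s).
All vertices are reachable from each other. The graph IS connected.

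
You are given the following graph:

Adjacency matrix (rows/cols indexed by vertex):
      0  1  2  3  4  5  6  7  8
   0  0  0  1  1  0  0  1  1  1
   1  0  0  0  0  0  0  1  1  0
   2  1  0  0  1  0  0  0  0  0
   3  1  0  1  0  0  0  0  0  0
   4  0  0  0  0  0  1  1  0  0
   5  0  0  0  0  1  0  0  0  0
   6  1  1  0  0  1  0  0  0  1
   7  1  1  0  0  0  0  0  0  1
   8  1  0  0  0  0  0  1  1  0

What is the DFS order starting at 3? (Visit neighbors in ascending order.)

DFS from vertex 3 (neighbors processed in ascending order):
Visit order: 3, 0, 2, 6, 1, 7, 8, 4, 5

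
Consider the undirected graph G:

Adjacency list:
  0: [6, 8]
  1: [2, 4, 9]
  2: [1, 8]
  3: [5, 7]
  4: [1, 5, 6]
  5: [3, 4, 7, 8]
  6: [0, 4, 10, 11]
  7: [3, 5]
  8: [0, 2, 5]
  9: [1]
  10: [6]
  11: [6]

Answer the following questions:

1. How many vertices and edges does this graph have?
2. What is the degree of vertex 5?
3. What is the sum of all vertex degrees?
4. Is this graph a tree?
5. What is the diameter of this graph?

Count: 12 vertices, 14 edges.
Vertex 5 has neighbors [3, 4, 7, 8], degree = 4.
Handshaking lemma: 2 * 14 = 28.
A tree on 12 vertices has 11 edges. This graph has 14 edges (3 extra). Not a tree.
Diameter (longest shortest path) = 4.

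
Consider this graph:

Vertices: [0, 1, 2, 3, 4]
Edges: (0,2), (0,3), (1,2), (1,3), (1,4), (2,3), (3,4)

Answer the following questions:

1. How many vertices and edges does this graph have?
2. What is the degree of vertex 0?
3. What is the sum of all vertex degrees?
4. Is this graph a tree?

Count: 5 vertices, 7 edges.
Vertex 0 has neighbors [2, 3], degree = 2.
Handshaking lemma: 2 * 7 = 14.
A tree on 5 vertices has 4 edges. This graph has 7 edges (3 extra). Not a tree.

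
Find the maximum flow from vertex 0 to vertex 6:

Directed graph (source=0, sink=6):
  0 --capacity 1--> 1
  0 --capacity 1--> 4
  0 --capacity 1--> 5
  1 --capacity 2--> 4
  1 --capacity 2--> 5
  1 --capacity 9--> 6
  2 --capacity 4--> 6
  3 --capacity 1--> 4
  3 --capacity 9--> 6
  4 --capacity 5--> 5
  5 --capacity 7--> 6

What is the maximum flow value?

Computing max flow:
  Flow on (0->1): 1/1
  Flow on (0->4): 1/1
  Flow on (0->5): 1/1
  Flow on (1->6): 1/9
  Flow on (4->5): 1/5
  Flow on (5->6): 2/7
Maximum flow = 3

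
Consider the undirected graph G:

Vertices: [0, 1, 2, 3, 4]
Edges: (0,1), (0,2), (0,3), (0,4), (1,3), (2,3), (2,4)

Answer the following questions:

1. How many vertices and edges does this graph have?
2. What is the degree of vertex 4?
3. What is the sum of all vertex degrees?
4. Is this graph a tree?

Count: 5 vertices, 7 edges.
Vertex 4 has neighbors [0, 2], degree = 2.
Handshaking lemma: 2 * 7 = 14.
A tree on 5 vertices has 4 edges. This graph has 7 edges (3 extra). Not a tree.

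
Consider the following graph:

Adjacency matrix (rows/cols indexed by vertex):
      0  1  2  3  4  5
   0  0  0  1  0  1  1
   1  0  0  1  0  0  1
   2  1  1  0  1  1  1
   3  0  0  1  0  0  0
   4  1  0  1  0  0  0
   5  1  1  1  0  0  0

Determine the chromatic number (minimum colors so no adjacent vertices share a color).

The graph has a maximum clique of size 3 (lower bound on chromatic number).
A valid 3-coloring: {0: 1, 1: 1, 2: 0, 3: 1, 4: 2, 5: 2}.
Chromatic number = 3.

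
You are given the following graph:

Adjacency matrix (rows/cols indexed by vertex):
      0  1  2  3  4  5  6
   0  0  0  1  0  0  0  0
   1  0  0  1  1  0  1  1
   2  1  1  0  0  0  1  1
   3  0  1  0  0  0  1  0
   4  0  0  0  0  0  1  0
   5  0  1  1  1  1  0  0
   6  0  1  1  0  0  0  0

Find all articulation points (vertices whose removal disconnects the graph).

An articulation point is a vertex whose removal disconnects the graph.
Articulation points: [2, 5]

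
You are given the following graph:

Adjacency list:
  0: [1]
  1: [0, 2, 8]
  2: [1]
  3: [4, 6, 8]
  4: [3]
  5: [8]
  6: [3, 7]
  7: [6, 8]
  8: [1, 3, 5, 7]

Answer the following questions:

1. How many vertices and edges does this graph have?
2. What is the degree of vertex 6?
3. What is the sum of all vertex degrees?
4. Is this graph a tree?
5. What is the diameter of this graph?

Count: 9 vertices, 9 edges.
Vertex 6 has neighbors [3, 7], degree = 2.
Handshaking lemma: 2 * 9 = 18.
A tree on 9 vertices has 8 edges. This graph has 9 edges (1 extra). Not a tree.
Diameter (longest shortest path) = 4.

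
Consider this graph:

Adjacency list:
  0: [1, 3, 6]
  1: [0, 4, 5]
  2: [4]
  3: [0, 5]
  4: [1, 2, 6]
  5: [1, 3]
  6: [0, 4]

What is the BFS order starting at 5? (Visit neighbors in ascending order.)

BFS from vertex 5 (neighbors processed in ascending order):
Visit order: 5, 1, 3, 0, 4, 6, 2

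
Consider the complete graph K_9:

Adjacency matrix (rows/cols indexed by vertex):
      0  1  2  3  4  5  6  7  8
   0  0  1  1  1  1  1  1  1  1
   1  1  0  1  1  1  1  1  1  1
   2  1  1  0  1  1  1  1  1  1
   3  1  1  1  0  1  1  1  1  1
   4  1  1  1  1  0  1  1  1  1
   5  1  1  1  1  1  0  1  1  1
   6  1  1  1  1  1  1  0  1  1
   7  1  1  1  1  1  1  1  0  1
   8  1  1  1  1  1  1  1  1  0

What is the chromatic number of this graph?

In K_9, every vertex is adjacent to every other vertex.
Each vertex needs a unique color.
Chromatic number = 9.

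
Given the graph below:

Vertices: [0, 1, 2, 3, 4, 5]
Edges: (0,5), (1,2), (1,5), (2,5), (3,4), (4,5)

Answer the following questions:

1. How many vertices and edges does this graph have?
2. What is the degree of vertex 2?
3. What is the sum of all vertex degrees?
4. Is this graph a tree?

Count: 6 vertices, 6 edges.
Vertex 2 has neighbors [1, 5], degree = 2.
Handshaking lemma: 2 * 6 = 12.
A tree on 6 vertices has 5 edges. This graph has 6 edges (1 extra). Not a tree.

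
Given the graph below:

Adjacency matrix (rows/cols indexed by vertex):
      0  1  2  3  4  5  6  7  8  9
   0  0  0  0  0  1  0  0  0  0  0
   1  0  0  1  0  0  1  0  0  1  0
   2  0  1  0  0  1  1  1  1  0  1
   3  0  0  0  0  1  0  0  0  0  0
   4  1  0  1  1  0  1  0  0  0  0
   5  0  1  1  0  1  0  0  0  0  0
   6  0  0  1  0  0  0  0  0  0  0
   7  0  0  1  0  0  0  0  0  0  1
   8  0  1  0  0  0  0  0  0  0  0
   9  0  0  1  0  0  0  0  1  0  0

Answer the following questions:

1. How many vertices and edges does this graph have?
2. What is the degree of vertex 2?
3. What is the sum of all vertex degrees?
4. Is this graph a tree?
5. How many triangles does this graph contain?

Count: 10 vertices, 12 edges.
Vertex 2 has neighbors [1, 4, 5, 6, 7, 9], degree = 6.
Handshaking lemma: 2 * 12 = 24.
A tree on 10 vertices has 9 edges. This graph has 12 edges (3 extra). Not a tree.
Number of triangles = 3.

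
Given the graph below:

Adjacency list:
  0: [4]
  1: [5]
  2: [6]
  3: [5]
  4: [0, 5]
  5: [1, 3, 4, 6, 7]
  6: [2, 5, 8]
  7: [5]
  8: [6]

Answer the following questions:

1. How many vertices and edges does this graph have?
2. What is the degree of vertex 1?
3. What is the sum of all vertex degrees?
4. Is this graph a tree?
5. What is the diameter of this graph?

Count: 9 vertices, 8 edges.
Vertex 1 has neighbors [5], degree = 1.
Handshaking lemma: 2 * 8 = 16.
A graph is a tree iff it is connected and has exactly n-1 edges. This graph is connected (all 9 vertices in one component) and has 9-1 = 8 edges. It is a tree.
Diameter (longest shortest path) = 4.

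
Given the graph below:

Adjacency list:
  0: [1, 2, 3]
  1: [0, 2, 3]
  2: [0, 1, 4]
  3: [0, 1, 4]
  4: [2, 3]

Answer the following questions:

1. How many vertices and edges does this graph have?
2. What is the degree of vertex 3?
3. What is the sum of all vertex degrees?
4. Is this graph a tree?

Count: 5 vertices, 7 edges.
Vertex 3 has neighbors [0, 1, 4], degree = 3.
Handshaking lemma: 2 * 7 = 14.
A tree on 5 vertices has 4 edges. This graph has 7 edges (3 extra). Not a tree.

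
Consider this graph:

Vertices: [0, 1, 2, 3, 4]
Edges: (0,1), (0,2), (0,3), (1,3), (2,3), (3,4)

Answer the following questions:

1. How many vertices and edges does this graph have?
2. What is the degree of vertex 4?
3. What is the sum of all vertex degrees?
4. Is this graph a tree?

Count: 5 vertices, 6 edges.
Vertex 4 has neighbors [3], degree = 1.
Handshaking lemma: 2 * 6 = 12.
A tree on 5 vertices has 4 edges. This graph has 6 edges (2 extra). Not a tree.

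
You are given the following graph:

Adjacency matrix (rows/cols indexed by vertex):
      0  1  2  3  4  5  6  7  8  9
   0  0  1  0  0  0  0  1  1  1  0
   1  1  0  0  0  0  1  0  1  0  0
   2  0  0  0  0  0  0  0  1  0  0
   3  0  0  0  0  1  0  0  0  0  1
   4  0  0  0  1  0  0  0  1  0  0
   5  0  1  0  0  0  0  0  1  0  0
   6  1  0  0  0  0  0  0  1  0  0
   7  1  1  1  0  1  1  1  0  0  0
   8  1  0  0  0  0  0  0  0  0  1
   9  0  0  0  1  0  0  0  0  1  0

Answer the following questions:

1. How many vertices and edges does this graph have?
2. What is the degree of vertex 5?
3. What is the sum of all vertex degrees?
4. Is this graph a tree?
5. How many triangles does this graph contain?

Count: 10 vertices, 13 edges.
Vertex 5 has neighbors [1, 7], degree = 2.
Handshaking lemma: 2 * 13 = 26.
A tree on 10 vertices has 9 edges. This graph has 13 edges (4 extra). Not a tree.
Number of triangles = 3.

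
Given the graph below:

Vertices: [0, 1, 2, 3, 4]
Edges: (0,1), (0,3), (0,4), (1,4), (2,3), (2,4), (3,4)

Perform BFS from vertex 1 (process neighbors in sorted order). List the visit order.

BFS from vertex 1 (neighbors processed in ascending order):
Visit order: 1, 0, 4, 3, 2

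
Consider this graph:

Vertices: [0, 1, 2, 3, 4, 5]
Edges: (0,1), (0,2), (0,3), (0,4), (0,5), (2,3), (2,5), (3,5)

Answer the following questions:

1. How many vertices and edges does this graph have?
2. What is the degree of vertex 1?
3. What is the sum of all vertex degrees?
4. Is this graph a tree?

Count: 6 vertices, 8 edges.
Vertex 1 has neighbors [0], degree = 1.
Handshaking lemma: 2 * 8 = 16.
A tree on 6 vertices has 5 edges. This graph has 8 edges (3 extra). Not a tree.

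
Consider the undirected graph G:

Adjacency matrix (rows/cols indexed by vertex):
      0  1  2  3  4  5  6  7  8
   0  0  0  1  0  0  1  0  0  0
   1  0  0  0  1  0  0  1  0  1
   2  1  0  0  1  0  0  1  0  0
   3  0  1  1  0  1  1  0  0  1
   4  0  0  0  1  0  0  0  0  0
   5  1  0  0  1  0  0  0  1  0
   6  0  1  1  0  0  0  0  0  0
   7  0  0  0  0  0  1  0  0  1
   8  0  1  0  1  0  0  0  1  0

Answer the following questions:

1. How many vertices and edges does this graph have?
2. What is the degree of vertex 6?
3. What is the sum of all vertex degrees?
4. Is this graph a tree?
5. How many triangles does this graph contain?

Count: 9 vertices, 12 edges.
Vertex 6 has neighbors [1, 2], degree = 2.
Handshaking lemma: 2 * 12 = 24.
A tree on 9 vertices has 8 edges. This graph has 12 edges (4 extra). Not a tree.
Number of triangles = 1.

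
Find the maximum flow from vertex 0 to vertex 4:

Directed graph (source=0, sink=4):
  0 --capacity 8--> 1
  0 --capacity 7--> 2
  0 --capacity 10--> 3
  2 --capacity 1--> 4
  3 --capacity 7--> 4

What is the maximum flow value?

Computing max flow:
  Flow on (0->2): 1/7
  Flow on (0->3): 7/10
  Flow on (2->4): 1/1
  Flow on (3->4): 7/7
Maximum flow = 8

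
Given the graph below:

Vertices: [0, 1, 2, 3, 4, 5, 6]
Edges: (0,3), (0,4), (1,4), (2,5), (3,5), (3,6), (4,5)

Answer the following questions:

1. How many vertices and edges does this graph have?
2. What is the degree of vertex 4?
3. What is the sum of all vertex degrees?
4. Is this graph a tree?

Count: 7 vertices, 7 edges.
Vertex 4 has neighbors [0, 1, 5], degree = 3.
Handshaking lemma: 2 * 7 = 14.
A tree on 7 vertices has 6 edges. This graph has 7 edges (1 extra). Not a tree.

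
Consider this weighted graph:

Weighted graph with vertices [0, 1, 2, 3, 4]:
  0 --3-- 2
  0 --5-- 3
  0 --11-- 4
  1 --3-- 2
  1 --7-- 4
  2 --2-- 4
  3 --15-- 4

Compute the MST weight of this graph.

Applying Kruskal's algorithm (sort edges by weight, add if no cycle):
  Add (2,4) w=2
  Add (0,2) w=3
  Add (1,2) w=3
  Add (0,3) w=5
  Skip (1,4) w=7 (creates cycle)
  Skip (0,4) w=11 (creates cycle)
  Skip (3,4) w=15 (creates cycle)
MST weight = 13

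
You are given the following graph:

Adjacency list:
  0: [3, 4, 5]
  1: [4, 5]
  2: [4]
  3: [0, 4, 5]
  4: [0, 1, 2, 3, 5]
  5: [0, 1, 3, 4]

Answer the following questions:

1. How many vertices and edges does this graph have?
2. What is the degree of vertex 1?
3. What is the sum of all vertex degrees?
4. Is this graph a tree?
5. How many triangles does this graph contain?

Count: 6 vertices, 9 edges.
Vertex 1 has neighbors [4, 5], degree = 2.
Handshaking lemma: 2 * 9 = 18.
A tree on 6 vertices has 5 edges. This graph has 9 edges (4 extra). Not a tree.
Number of triangles = 5.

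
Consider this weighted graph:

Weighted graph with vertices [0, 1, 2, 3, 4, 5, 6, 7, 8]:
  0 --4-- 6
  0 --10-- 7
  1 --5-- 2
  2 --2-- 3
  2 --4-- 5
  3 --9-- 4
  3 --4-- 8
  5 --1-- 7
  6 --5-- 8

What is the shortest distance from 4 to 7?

Using Dijkstra's algorithm from vertex 4:
Shortest path: 4 -> 3 -> 2 -> 5 -> 7
Total weight: 9 + 2 + 4 + 1 = 16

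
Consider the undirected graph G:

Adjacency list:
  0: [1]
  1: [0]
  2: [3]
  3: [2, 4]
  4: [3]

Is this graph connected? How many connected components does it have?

Checking connectivity: the graph has 2 connected component(s).
Components: [[0, 1], [2, 3, 4]]. The graph is NOT connected.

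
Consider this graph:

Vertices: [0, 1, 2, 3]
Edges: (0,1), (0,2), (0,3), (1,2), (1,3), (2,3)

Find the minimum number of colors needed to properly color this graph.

The graph has a maximum clique of size 4 (lower bound on chromatic number).
A valid 4-coloring: {0: 0, 1: 1, 2: 2, 3: 3}.
Chromatic number = 4.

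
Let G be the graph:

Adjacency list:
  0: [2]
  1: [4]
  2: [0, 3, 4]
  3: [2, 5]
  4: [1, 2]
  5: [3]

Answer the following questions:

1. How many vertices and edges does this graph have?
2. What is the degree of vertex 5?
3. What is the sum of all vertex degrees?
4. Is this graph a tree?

Count: 6 vertices, 5 edges.
Vertex 5 has neighbors [3], degree = 1.
Handshaking lemma: 2 * 5 = 10.
A graph is a tree iff it is connected and has exactly n-1 edges. This graph is connected (all 6 vertices in one component) and has 6-1 = 5 edges. It is a tree.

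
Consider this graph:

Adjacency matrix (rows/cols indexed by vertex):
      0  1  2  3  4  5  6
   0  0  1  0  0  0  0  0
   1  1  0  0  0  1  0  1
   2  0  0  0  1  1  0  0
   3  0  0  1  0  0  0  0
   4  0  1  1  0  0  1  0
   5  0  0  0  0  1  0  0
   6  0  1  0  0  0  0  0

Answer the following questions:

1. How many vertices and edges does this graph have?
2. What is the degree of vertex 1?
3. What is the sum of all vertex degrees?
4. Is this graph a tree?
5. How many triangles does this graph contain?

Count: 7 vertices, 6 edges.
Vertex 1 has neighbors [0, 4, 6], degree = 3.
Handshaking lemma: 2 * 6 = 12.
A graph is a tree iff it is connected and has exactly n-1 edges. This graph is connected (all 7 vertices in one component) and has 7-1 = 6 edges. It is a tree.
Number of triangles = 0.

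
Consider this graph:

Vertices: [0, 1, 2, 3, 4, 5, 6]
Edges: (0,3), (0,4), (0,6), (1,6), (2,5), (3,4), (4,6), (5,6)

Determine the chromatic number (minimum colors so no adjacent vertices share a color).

The graph has a maximum clique of size 3 (lower bound on chromatic number).
A valid 3-coloring: {0: 1, 1: 1, 2: 0, 3: 0, 4: 2, 5: 1, 6: 0}.
Chromatic number = 3.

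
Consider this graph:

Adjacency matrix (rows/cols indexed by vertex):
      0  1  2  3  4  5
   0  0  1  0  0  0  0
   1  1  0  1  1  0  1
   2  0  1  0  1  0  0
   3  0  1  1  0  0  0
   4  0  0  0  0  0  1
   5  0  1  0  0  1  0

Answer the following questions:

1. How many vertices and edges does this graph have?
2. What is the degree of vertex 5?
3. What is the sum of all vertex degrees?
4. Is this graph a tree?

Count: 6 vertices, 6 edges.
Vertex 5 has neighbors [1, 4], degree = 2.
Handshaking lemma: 2 * 6 = 12.
A tree on 6 vertices has 5 edges. This graph has 6 edges (1 extra). Not a tree.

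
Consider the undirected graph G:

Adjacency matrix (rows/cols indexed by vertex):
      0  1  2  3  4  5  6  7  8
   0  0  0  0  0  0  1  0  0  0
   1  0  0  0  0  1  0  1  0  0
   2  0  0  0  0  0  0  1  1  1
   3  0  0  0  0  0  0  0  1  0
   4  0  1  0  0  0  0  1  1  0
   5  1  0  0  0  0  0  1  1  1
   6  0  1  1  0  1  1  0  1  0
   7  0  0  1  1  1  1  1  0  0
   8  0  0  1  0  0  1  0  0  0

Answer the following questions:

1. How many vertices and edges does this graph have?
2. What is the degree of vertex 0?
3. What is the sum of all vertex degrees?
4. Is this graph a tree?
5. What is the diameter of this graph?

Count: 9 vertices, 13 edges.
Vertex 0 has neighbors [5], degree = 1.
Handshaking lemma: 2 * 13 = 26.
A tree on 9 vertices has 8 edges. This graph has 13 edges (5 extra). Not a tree.
Diameter (longest shortest path) = 3.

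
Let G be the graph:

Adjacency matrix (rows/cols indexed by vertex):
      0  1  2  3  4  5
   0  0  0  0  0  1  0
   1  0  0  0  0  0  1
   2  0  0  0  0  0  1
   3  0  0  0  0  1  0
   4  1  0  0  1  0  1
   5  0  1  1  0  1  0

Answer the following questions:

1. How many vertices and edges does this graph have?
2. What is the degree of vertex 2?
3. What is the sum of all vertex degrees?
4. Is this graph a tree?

Count: 6 vertices, 5 edges.
Vertex 2 has neighbors [5], degree = 1.
Handshaking lemma: 2 * 5 = 10.
A graph is a tree iff it is connected and has exactly n-1 edges. This graph is connected (all 6 vertices in one component) and has 6-1 = 5 edges. It is a tree.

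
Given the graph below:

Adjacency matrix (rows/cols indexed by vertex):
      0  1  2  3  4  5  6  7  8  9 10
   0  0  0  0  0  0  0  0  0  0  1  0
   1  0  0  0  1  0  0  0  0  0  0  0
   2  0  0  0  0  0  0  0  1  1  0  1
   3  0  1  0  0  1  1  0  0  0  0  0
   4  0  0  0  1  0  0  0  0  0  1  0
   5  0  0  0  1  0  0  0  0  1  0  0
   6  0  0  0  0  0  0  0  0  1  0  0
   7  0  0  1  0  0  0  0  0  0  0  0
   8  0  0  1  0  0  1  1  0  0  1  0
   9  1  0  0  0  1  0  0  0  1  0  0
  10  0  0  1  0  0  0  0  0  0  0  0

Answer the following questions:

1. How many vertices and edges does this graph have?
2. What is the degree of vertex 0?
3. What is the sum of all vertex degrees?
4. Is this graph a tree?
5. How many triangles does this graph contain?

Count: 11 vertices, 11 edges.
Vertex 0 has neighbors [9], degree = 1.
Handshaking lemma: 2 * 11 = 22.
A tree on 11 vertices has 10 edges. This graph has 11 edges (1 extra). Not a tree.
Number of triangles = 0.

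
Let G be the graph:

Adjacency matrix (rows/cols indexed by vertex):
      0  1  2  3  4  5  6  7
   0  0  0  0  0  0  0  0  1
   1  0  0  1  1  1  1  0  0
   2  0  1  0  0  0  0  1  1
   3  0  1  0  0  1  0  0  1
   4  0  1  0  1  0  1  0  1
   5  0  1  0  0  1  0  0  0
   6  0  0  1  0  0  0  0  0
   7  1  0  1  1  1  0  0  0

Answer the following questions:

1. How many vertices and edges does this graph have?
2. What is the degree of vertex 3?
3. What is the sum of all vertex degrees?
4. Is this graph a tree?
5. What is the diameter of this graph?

Count: 8 vertices, 11 edges.
Vertex 3 has neighbors [1, 4, 7], degree = 3.
Handshaking lemma: 2 * 11 = 22.
A tree on 8 vertices has 7 edges. This graph has 11 edges (4 extra). Not a tree.
Diameter (longest shortest path) = 3.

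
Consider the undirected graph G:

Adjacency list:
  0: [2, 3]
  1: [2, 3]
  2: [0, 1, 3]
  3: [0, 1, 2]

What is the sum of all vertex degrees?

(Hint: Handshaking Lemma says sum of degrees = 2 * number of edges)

Count edges: 5 edges.
By Handshaking Lemma: sum of degrees = 2 * 5 = 10.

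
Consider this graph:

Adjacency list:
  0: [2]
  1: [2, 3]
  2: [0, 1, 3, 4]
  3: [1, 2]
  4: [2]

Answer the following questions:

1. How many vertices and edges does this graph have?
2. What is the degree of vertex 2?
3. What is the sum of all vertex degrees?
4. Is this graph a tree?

Count: 5 vertices, 5 edges.
Vertex 2 has neighbors [0, 1, 3, 4], degree = 4.
Handshaking lemma: 2 * 5 = 10.
A tree on 5 vertices has 4 edges. This graph has 5 edges (1 extra). Not a tree.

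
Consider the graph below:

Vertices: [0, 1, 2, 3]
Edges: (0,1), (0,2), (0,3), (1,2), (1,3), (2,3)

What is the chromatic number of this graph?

The graph has a maximum clique of size 4 (lower bound on chromatic number).
A valid 4-coloring: {0: 0, 1: 1, 2: 2, 3: 3}.
Chromatic number = 4.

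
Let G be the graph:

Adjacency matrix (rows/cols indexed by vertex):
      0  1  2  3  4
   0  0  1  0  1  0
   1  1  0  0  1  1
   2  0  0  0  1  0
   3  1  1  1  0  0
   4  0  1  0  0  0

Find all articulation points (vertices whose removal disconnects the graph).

An articulation point is a vertex whose removal disconnects the graph.
Articulation points: [1, 3]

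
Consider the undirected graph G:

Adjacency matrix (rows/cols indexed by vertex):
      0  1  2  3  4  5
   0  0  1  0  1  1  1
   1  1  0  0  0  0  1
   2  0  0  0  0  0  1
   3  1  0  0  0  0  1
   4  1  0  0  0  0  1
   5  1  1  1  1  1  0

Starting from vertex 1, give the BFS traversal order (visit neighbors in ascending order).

BFS from vertex 1 (neighbors processed in ascending order):
Visit order: 1, 0, 5, 3, 4, 2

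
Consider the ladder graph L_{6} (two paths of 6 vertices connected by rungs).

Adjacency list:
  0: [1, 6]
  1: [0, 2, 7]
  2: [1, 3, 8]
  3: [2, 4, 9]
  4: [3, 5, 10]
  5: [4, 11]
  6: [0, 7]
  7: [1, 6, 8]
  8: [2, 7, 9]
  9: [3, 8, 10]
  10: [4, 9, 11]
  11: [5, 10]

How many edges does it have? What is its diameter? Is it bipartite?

Ladder graph L_{6}: 6 rungs + 2 * (6-1) path edges = 6 + 10 = 16 edges.
Diameter = 6.
Ladder graphs are bipartite (alternating coloring along each path).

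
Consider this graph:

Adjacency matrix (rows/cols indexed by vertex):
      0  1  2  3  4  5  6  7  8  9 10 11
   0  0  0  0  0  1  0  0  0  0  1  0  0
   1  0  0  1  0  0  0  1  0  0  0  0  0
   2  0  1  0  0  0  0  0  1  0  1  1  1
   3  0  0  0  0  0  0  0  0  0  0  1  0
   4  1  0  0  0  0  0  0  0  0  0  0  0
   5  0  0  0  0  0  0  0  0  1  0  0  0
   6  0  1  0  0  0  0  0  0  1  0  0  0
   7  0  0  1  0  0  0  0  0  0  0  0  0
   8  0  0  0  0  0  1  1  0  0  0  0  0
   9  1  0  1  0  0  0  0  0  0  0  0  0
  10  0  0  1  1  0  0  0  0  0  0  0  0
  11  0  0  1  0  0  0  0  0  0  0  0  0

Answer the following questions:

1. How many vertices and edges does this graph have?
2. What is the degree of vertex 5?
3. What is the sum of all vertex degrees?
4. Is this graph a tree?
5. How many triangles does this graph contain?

Count: 12 vertices, 11 edges.
Vertex 5 has neighbors [8], degree = 1.
Handshaking lemma: 2 * 11 = 22.
A graph is a tree iff it is connected and has exactly n-1 edges. This graph is connected (all 12 vertices in one component) and has 12-1 = 11 edges. It is a tree.
Number of triangles = 0.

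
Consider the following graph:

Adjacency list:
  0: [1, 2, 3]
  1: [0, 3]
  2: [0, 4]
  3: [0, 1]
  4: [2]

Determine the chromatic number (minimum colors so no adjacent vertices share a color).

The graph has a maximum clique of size 3 (lower bound on chromatic number).
A valid 3-coloring: {0: 0, 1: 1, 2: 1, 3: 2, 4: 0}.
Chromatic number = 3.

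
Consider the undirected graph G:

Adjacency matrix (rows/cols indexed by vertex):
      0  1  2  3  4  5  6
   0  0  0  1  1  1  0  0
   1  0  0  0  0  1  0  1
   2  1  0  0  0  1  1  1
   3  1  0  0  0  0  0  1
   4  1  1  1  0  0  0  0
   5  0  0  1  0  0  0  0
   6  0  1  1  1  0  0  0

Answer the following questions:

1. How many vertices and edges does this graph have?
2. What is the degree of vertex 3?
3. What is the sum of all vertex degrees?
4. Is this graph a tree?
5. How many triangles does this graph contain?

Count: 7 vertices, 9 edges.
Vertex 3 has neighbors [0, 6], degree = 2.
Handshaking lemma: 2 * 9 = 18.
A tree on 7 vertices has 6 edges. This graph has 9 edges (3 extra). Not a tree.
Number of triangles = 1.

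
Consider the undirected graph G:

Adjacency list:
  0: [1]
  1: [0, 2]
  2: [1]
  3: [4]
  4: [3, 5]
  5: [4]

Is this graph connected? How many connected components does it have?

Checking connectivity: the graph has 2 connected component(s).
Components: [[0, 1, 2], [3, 4, 5]]. The graph is NOT connected.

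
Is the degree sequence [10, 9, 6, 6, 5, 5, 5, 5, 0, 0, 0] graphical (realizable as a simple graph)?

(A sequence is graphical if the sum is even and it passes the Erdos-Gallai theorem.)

Sum of degrees = 51. Sum is odd, so the sequence is NOT graphical.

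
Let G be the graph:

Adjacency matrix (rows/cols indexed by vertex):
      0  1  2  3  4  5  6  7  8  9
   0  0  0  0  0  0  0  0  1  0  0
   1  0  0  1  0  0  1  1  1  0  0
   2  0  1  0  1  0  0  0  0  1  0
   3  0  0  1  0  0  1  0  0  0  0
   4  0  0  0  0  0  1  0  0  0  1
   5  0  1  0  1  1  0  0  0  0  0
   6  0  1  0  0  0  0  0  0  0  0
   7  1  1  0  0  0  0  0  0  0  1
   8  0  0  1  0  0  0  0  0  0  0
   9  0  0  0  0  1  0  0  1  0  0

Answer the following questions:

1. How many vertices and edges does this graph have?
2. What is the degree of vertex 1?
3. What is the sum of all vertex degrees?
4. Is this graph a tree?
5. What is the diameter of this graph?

Count: 10 vertices, 11 edges.
Vertex 1 has neighbors [2, 5, 6, 7], degree = 4.
Handshaking lemma: 2 * 11 = 22.
A tree on 10 vertices has 9 edges. This graph has 11 edges (2 extra). Not a tree.
Diameter (longest shortest path) = 4.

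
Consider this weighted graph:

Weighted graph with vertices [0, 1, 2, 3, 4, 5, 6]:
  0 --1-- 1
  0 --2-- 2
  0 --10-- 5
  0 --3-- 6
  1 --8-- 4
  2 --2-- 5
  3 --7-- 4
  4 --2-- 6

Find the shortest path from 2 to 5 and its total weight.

Using Dijkstra's algorithm from vertex 2:
Shortest path: 2 -> 5
Total weight: 2 = 2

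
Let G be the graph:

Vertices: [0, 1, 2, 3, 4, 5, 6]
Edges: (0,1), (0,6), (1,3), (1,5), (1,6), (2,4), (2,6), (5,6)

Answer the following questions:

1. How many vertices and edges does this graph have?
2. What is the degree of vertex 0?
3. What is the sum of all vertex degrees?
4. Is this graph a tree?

Count: 7 vertices, 8 edges.
Vertex 0 has neighbors [1, 6], degree = 2.
Handshaking lemma: 2 * 8 = 16.
A tree on 7 vertices has 6 edges. This graph has 8 edges (2 extra). Not a tree.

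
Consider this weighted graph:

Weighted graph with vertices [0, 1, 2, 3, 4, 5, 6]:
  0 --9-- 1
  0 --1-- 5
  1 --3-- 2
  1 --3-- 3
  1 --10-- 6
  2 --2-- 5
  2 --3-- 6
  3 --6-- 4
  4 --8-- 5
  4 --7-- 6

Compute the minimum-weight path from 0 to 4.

Using Dijkstra's algorithm from vertex 0:
Shortest path: 0 -> 5 -> 4
Total weight: 1 + 8 = 9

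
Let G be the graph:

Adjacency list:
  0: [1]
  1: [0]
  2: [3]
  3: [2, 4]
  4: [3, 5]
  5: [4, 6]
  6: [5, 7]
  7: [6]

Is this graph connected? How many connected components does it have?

Checking connectivity: the graph has 2 connected component(s).
Components: [[0, 1], [2, 3, 4, 5, 6, 7]]. The graph is NOT connected.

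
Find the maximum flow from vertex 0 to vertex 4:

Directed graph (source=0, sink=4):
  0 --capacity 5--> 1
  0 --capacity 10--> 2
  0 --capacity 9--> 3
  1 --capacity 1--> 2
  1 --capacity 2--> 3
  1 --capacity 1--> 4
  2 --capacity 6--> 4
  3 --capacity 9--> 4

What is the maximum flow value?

Computing max flow:
  Flow on (0->1): 4/5
  Flow on (0->2): 5/10
  Flow on (0->3): 7/9
  Flow on (1->2): 1/1
  Flow on (1->3): 2/2
  Flow on (1->4): 1/1
  Flow on (2->4): 6/6
  Flow on (3->4): 9/9
Maximum flow = 16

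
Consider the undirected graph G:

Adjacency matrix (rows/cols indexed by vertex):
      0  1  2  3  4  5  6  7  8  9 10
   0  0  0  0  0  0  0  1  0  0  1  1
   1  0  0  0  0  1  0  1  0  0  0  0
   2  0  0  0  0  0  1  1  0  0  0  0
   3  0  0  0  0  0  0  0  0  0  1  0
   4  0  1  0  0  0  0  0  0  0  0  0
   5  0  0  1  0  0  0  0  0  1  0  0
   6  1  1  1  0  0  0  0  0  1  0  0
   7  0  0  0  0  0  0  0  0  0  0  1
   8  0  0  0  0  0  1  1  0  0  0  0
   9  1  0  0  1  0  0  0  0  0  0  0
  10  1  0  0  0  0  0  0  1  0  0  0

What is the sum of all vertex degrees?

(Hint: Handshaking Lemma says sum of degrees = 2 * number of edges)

Count edges: 11 edges.
By Handshaking Lemma: sum of degrees = 2 * 11 = 22.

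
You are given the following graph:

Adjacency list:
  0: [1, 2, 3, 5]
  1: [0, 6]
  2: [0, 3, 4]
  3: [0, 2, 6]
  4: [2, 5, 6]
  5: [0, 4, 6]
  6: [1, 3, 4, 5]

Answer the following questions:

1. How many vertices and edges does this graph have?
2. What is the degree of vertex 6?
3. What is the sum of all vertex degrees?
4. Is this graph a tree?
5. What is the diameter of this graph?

Count: 7 vertices, 11 edges.
Vertex 6 has neighbors [1, 3, 4, 5], degree = 4.
Handshaking lemma: 2 * 11 = 22.
A tree on 7 vertices has 6 edges. This graph has 11 edges (5 extra). Not a tree.
Diameter (longest shortest path) = 2.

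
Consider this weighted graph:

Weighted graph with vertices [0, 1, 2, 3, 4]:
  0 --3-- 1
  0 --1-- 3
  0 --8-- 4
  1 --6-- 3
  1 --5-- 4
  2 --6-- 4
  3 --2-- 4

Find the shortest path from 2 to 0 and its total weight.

Using Dijkstra's algorithm from vertex 2:
Shortest path: 2 -> 4 -> 3 -> 0
Total weight: 6 + 2 + 1 = 9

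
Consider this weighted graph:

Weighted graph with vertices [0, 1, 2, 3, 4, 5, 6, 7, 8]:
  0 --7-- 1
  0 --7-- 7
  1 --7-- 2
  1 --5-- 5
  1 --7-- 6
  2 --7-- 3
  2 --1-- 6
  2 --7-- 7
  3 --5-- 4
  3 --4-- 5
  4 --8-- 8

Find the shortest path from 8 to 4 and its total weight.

Using Dijkstra's algorithm from vertex 8:
Shortest path: 8 -> 4
Total weight: 8 = 8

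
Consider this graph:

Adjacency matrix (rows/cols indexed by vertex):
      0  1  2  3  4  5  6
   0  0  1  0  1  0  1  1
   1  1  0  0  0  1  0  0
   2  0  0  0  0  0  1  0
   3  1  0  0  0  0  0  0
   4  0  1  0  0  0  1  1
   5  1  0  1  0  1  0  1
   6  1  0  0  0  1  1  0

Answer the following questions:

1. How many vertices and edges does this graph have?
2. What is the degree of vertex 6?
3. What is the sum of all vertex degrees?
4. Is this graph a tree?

Count: 7 vertices, 9 edges.
Vertex 6 has neighbors [0, 4, 5], degree = 3.
Handshaking lemma: 2 * 9 = 18.
A tree on 7 vertices has 6 edges. This graph has 9 edges (3 extra). Not a tree.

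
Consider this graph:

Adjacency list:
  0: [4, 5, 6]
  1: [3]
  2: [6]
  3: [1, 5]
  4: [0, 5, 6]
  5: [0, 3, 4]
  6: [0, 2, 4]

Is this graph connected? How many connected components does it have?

Checking connectivity: the graph has 1 connected component(s).
All vertices are reachable from each other. The graph IS connected.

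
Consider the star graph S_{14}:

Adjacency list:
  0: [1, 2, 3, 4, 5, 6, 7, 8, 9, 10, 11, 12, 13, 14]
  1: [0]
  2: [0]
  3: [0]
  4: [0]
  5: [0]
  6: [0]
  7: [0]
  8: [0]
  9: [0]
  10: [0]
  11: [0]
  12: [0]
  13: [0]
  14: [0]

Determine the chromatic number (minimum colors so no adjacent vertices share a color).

S_{14} has one hub adjacent to 14 leaves; leaves are pairwise non-adjacent.
Color the hub 0 and every leaf 1.
Chromatic number = 2.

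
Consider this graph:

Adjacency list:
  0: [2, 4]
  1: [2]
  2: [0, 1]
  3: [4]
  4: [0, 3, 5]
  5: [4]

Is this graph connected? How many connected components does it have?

Checking connectivity: the graph has 1 connected component(s).
All vertices are reachable from each other. The graph IS connected.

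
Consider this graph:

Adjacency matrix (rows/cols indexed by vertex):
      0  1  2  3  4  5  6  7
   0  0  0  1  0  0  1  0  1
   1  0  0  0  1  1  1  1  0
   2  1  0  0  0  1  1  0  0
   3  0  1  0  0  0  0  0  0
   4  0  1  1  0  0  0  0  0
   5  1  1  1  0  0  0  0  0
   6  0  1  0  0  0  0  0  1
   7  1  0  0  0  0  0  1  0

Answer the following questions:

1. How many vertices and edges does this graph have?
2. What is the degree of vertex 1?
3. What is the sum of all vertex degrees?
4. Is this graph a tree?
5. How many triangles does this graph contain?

Count: 8 vertices, 10 edges.
Vertex 1 has neighbors [3, 4, 5, 6], degree = 4.
Handshaking lemma: 2 * 10 = 20.
A tree on 8 vertices has 7 edges. This graph has 10 edges (3 extra). Not a tree.
Number of triangles = 1.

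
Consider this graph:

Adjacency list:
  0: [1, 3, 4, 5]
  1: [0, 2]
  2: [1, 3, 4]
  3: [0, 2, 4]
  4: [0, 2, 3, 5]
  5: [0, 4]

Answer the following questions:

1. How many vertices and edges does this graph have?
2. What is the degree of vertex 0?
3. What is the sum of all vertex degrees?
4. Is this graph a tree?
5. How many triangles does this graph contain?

Count: 6 vertices, 9 edges.
Vertex 0 has neighbors [1, 3, 4, 5], degree = 4.
Handshaking lemma: 2 * 9 = 18.
A tree on 6 vertices has 5 edges. This graph has 9 edges (4 extra). Not a tree.
Number of triangles = 3.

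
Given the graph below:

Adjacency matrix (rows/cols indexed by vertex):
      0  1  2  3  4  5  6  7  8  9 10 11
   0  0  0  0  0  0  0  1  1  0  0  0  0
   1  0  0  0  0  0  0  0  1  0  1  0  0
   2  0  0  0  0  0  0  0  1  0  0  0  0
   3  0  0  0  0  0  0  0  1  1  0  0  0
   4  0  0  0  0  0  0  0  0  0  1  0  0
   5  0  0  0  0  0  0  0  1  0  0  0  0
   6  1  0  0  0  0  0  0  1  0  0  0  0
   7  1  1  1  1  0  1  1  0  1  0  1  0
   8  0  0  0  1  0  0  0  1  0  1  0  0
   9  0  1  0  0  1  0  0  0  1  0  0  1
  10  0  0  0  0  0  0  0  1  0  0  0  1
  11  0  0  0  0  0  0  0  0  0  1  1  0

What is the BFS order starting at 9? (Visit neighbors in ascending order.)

BFS from vertex 9 (neighbors processed in ascending order):
Visit order: 9, 1, 4, 8, 11, 7, 3, 10, 0, 2, 5, 6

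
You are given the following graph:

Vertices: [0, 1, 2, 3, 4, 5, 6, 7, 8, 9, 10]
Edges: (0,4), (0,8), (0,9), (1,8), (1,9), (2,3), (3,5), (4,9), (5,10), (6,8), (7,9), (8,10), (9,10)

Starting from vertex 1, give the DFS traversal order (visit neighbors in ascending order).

DFS from vertex 1 (neighbors processed in ascending order):
Visit order: 1, 8, 0, 4, 9, 7, 10, 5, 3, 2, 6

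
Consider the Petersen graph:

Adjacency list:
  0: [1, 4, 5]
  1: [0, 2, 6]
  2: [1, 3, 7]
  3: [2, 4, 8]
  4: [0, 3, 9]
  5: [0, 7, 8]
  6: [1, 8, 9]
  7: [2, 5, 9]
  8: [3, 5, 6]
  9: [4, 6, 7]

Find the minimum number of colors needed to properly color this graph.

The Petersen graph contains odd cycles (e.g. the outer 5-cycle), so chi >= 3.
A proper 3-coloring exists (it is a well-known 3-chromatic graph).
Chromatic number = 3.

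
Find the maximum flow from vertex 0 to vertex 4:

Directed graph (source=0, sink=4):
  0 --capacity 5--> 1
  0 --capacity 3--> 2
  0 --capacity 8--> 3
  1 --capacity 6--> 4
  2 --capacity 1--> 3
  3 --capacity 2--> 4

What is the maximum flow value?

Computing max flow:
  Flow on (0->1): 5/5
  Flow on (0->2): 1/3
  Flow on (0->3): 1/8
  Flow on (1->4): 5/6
  Flow on (2->3): 1/1
  Flow on (3->4): 2/2
Maximum flow = 7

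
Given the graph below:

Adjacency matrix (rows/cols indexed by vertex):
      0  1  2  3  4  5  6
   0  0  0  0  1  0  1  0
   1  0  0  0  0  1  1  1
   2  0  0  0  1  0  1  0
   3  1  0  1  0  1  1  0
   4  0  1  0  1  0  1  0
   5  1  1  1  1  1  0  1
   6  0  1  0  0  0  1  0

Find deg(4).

Vertex 4 has neighbors [1, 3, 5], so deg(4) = 3.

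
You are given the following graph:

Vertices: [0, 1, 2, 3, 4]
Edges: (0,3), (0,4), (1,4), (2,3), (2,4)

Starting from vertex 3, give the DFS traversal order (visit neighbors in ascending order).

DFS from vertex 3 (neighbors processed in ascending order):
Visit order: 3, 0, 4, 1, 2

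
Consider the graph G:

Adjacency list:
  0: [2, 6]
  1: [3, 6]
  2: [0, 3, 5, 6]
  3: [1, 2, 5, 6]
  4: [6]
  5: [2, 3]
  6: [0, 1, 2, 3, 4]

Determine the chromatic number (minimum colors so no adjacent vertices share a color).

The graph has a maximum clique of size 3 (lower bound on chromatic number).
A valid 3-coloring: {0: 2, 1: 1, 2: 1, 3: 2, 4: 1, 5: 0, 6: 0}.
Chromatic number = 3.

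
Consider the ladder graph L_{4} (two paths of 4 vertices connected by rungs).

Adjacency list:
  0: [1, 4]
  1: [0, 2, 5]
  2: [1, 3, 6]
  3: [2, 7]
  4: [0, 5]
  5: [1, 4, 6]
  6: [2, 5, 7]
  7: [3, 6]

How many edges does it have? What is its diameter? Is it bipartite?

Ladder graph L_{4}: 4 rungs + 2 * (4-1) path edges = 4 + 6 = 10 edges.
Diameter = 4.
Ladder graphs are bipartite (alternating coloring along each path).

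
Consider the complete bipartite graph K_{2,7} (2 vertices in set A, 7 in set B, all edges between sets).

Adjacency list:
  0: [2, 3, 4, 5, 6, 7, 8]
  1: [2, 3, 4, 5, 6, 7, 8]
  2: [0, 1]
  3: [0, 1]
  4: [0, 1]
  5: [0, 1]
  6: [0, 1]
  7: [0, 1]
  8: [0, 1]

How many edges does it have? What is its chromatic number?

K_{2,7} has 2 * 7 = 14 edges.
Bipartite graphs have chromatic number 2 (color each partition differently).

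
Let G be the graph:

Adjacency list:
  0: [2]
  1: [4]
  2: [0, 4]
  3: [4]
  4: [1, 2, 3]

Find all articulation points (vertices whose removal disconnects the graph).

An articulation point is a vertex whose removal disconnects the graph.
Articulation points: [2, 4]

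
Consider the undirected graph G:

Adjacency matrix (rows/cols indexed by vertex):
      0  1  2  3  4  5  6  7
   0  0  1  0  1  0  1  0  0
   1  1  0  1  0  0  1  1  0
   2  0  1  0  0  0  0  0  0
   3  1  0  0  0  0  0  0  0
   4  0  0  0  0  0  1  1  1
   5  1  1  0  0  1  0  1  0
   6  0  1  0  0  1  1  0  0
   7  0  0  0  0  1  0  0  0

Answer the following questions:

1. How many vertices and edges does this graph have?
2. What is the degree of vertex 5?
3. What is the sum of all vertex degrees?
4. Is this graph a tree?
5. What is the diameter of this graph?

Count: 8 vertices, 10 edges.
Vertex 5 has neighbors [0, 1, 4, 6], degree = 4.
Handshaking lemma: 2 * 10 = 20.
A tree on 8 vertices has 7 edges. This graph has 10 edges (3 extra). Not a tree.
Diameter (longest shortest path) = 4.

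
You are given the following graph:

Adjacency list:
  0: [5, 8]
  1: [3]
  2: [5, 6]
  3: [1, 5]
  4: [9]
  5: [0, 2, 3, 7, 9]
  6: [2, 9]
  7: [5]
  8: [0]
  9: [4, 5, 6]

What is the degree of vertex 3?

Vertex 3 has neighbors [1, 5], so deg(3) = 2.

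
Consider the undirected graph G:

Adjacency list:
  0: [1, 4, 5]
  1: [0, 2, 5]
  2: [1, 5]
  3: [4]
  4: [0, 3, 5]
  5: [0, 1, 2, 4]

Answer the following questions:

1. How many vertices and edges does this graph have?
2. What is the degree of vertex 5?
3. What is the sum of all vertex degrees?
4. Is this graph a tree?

Count: 6 vertices, 8 edges.
Vertex 5 has neighbors [0, 1, 2, 4], degree = 4.
Handshaking lemma: 2 * 8 = 16.
A tree on 6 vertices has 5 edges. This graph has 8 edges (3 extra). Not a tree.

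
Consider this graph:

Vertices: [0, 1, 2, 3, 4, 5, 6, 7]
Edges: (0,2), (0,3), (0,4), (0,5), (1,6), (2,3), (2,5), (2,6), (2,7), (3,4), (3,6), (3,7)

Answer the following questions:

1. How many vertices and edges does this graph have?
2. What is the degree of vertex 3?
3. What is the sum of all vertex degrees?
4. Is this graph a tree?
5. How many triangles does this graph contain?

Count: 8 vertices, 12 edges.
Vertex 3 has neighbors [0, 2, 4, 6, 7], degree = 5.
Handshaking lemma: 2 * 12 = 24.
A tree on 8 vertices has 7 edges. This graph has 12 edges (5 extra). Not a tree.
Number of triangles = 5.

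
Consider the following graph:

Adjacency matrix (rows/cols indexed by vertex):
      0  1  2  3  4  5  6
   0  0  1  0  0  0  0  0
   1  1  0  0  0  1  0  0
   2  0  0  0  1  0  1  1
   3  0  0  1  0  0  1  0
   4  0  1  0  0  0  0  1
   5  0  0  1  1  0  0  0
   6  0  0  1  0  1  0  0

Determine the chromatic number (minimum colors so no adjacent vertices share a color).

The graph has a maximum clique of size 3 (lower bound on chromatic number).
A valid 3-coloring: {0: 1, 1: 0, 2: 0, 3: 1, 4: 1, 5: 2, 6: 2}.
Chromatic number = 3.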